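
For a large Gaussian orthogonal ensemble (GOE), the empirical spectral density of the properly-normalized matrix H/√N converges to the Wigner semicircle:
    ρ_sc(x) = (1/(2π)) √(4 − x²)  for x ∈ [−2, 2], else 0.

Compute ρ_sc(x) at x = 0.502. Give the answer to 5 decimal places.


ρ_sc(x) = (1/(2π)) √(4 − x²). With x = 0.502:
  4 − x² = 4 − (0.502)² = 4 − 0.252004 = 3.747996.
  √(4 − x²) = 1.935974.
  1/(2π) = 0.159155.
  ρ_sc(0.502) = 0.159155 · 1.935974 = 0.308120.

Rounded to 5 decimal places: ρ_sc(0.502) ≈ 0.30812.


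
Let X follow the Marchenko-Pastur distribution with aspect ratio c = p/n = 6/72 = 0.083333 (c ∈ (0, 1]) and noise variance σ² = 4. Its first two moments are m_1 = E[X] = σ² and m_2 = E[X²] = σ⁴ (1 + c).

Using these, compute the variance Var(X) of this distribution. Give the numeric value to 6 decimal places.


m_1 = E[X] = σ² = 4, so m_1² = 16.
m_2 = E[X²] = σ⁴ (1 + c) = 16 · (1 + 0.083333) = 16 · 1.083333 = 17.333333.
(Note m_2 − m_1² simplifies to c · σ⁴ = 0.083333 · 16.)

Var(X) = m_2 − m_1² = 17.333333 − 16 = 1.333333.


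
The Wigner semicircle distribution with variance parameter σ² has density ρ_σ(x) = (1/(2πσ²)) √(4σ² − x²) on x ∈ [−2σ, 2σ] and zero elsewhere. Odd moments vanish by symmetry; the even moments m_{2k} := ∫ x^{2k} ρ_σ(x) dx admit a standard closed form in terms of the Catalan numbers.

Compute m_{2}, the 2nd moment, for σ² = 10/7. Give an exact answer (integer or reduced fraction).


By the scaled semicircle moment identity, m_{2k} = σ^{2k} · C_k with k = 1.
C_1 = (1/(k+1)) · C(2k, k) = (1/2) · C(2, 1) = (1/2) · 2 = 1.
σ^{2k} = (σ²)^k = (10/7)^1 = 10/7.

Therefore m_{2} = σ^{2} · C_1 = (10/7) · 1 = 10/7.


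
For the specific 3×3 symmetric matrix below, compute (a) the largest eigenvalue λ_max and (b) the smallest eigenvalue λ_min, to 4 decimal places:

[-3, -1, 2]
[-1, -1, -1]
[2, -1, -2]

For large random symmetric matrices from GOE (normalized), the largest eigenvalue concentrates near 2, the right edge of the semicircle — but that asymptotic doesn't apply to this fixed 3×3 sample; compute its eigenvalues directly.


Since M is real symmetric, all three eigenvalues are real; they are the roots of det(λI − M) = λ³ − (tr M) λ² + s λ − det M, where s is the sum of the principal 2×2 minors.
tr M = -3 + (-1) + (-2) = -6.
s = ((-3)·(-1) − (-1)²) + ((-3)·(-2) − 2²) + ((-1)·(-2) − (-1)²) = 2 + 2 + 1 = 5.
det M (expand along row 1) = (-3)·1 − (-1)·4 + 2·3 = 7.
Characteristic polynomial: λ³ + 6λ² + 5λ − 7 = 0.
Substitute λ = y + (tr M)/3 = y − 2.000000 to remove the quadratic term: y³ + p·y + q = 0 with p = s − (tr M)²/3 = -7.000000 and q = −2(tr M)³/27 + (tr M)·s/3 − det M = -1.000000.
Three real roots ⇒ use the trigonometric (Viète) form: r = 2√(−p/3) = 3.055050, φ = arccos(3q/(p·r)) = arccos(0.140283) = 1.430049 rad.
y_k = r·cos(φ/3 − 2πk/3) for k = 0, 1, 2 gives y = 2.714479, -0.143277, -2.571201.
λ_k = y_k − 2.000000 gives λ = 0.7145, -2.1433, -4.5712 (check: the sum is -6.0000 = tr M).

Hence λ_max = 0.7145 and λ_min = -4.5712.


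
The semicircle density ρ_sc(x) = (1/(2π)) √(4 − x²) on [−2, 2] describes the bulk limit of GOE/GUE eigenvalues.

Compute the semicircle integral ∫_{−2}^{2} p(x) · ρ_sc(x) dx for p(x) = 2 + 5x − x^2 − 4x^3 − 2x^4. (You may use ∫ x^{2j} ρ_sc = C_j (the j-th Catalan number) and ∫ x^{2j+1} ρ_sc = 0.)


Write p(x) = Σ a_i x^i, split into monomials and integrate each against ρ_sc separately.
Using ∫ x^{2j} ρ_sc = C_j = (1/(j+1)) C(2j, j) (Catalan numbers) and ∫ x^{2j+1} ρ_sc = 0 (odd monomials vanish by symmetry):
  i = 0 (even): a_0 · C_{0} = 2 · 1 = 2
  i = 1 (odd): ∫ x^1 ρ_sc = 0 (vanishes)
  i = 2 (even): a_2 · C_{1} = -1 · 1 = -1
  i = 3 (odd): ∫ x^3 ρ_sc = 0 (vanishes)
  i = 4 (even): a_4 · C_{2} = -2 · 2 = -4

Summing the contributions: ∫_{−2}^{2} p(x) ρ_sc(x) dx = 2 + (-1) + (-4) = -3.


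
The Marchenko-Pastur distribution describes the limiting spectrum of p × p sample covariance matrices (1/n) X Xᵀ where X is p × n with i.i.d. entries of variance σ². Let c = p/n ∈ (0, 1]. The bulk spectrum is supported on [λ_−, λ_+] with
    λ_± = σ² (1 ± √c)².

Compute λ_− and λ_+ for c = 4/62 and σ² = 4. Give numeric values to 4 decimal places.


c = 4/62 = 0.064516; √c = 0.254000.
λ_− = σ² (1 − √c)² = 4 · (1 − 0.254000)² = 4 · (0.746000)² = 2.226062.
λ_+ = σ² (1 + √c)² = 4 · (1 + 0.254000)² = 4 · (1.254000)² = 6.290067.

Rounded to 4 decimal places: λ_− ≈ 2.2261, λ_+ ≈ 6.2901.


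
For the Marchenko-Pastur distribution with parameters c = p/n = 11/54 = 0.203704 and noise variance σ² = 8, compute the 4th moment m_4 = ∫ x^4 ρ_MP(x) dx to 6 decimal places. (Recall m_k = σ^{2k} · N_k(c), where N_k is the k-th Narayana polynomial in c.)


E[X⁴] = σ⁸ (1 + 6c + 6c² + c³) (fourth MP moment). With σ² = 8 (so σ⁸ = 4096) and c = 11/54 = 0.203704: E[X⁴] = 4096 · (1 + 6·0.203704 + 6·(0.203704)² + (0.203704)³) = 4096 · 2.479646.

So E[X^4] = 10156.630595.


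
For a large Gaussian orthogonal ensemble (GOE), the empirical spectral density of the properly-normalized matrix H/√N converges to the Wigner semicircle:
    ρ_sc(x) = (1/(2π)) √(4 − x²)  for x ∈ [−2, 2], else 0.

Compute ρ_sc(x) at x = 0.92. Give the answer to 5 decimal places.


ρ_sc(x) = (1/(2π)) √(4 − x²). With x = 0.92:
  4 − x² = 4 − (0.92)² = 4 − 0.846400 = 3.153600.
  √(4 − x²) = 1.775838.
  1/(2π) = 0.159155.
  ρ_sc(0.92) = 0.159155 · 1.775838 = 0.282633.

Rounded to 5 decimal places: ρ_sc(0.92) ≈ 0.28263.


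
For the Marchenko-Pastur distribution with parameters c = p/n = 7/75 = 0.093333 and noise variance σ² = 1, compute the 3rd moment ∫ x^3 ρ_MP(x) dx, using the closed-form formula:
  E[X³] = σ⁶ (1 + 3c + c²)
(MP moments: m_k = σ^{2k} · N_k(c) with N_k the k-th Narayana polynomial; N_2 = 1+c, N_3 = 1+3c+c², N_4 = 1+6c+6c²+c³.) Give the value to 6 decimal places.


E[X³] = σ⁶ (1 + 3c + c²) (third MP moment). With σ² = 1 (so σ⁶ = 1) and c = 7/75 = 0.093333: E[X³] = 1 · (1 + 3·0.093333 + (0.093333)²) = 1 · 1.288711.

So E[X^3] = 1.288711.


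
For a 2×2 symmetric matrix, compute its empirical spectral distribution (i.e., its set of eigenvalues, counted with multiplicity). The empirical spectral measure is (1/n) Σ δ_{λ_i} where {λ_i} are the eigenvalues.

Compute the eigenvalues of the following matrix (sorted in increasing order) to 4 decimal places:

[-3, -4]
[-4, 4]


Since M is real symmetric, both eigenvalues are real; they are the roots of det(λI − M) = λ² − (tr M) λ + det M.
tr M = -3 + 4 = 1.
det M = (-3)·4 − (-4)² = -12 − 16 = -28.
Characteristic polynomial: λ² − λ − 28 = 0.
Discriminant Δ = (tr M)² − 4·det M = 1 − (-112) = 113; √Δ = 10.630146.
λ = (tr M ± √Δ)/2 = (1 ± 10.630146)/2, giving (tr M − √Δ)/2 = -4.8151 and (tr M + √Δ)/2 = 5.8151.

Eigenvalues sorted in increasing order: [-4.8151, 5.8151].


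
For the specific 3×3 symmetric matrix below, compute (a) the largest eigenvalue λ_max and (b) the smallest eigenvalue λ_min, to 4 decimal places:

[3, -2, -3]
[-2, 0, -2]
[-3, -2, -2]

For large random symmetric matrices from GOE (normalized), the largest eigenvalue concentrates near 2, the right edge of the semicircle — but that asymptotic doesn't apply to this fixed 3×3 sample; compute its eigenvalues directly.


Since M is real symmetric, all three eigenvalues are real; they are the roots of det(λI − M) = λ³ − (tr M) λ² + s λ − det M, where s is the sum of the principal 2×2 minors.
tr M = 3 + 0 + (-2) = 1.
s = (3·0 − (-2)²) + (3·(-2) − (-3)²) + (0·(-2) − (-2)²) = -4 + (-15) + (-4) = -23.
det M (expand along row 1) = 3·(-4) − (-2)·(-2) + (-3)·4 = -28.
Characteristic polynomial: λ³ − λ² − 23λ + 28 = 0.
Substitute λ = y + (tr M)/3 = y + 0.333333 to remove the quadratic term: y³ + p·y + q = 0 with p = s − (tr M)²/3 = -23.333333 and q = −2(tr M)³/27 + (tr M)·s/3 − det M = 20.259259.
Three real roots ⇒ use the trigonometric (Viète) form: r = 2√(−p/3) = 5.577734, φ = arccos(3q/(p·r)) = arccos(-0.466993) = 2.056683 rad.
y_k = r·cos(φ/3 − 2πk/3) for k = 0, 1, 2 gives y = 4.317522, 0.899438, -5.216961.
λ_k = y_k + 0.333333 gives λ = 4.6509, 1.2328, -4.8836 (check: the sum is 1.0000 = tr M).

Hence λ_max = 4.6509 and λ_min = -4.8836.


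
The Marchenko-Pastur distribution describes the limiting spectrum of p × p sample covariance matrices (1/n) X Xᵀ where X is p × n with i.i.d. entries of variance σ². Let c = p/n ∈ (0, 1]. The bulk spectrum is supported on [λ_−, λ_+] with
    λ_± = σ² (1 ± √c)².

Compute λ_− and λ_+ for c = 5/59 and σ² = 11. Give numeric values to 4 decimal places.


c = 5/59 = 0.084746; √c = 0.291111.
λ_− = σ² (1 − √c)² = 11 · (1 − 0.291111)² = 11 · (0.708889)² = 5.527756.
λ_+ = σ² (1 + √c)² = 11 · (1 + 0.291111)² = 11 · (1.291111)² = 18.336651.

Rounded to 4 decimal places: λ_− ≈ 5.5278, λ_+ ≈ 18.3367.


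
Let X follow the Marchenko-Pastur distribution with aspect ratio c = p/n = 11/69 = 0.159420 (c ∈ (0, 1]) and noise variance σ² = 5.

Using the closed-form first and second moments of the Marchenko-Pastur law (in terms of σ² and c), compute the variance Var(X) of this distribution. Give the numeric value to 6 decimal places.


Recall the MP moments m_1 = E[X] = σ² and m_2 = E[X²] = σ⁴ (1 + c).
m_1 = E[X] = σ² = 5, so m_1² = 25.
m_2 = E[X²] = σ⁴ (1 + c) = 25 · (1 + 0.159420) = 25 · 1.159420 = 28.985507.
(Note m_2 − m_1² simplifies to c · σ⁴ = 0.159420 · 25.)

Var(X) = m_2 − m_1² = 28.985507 − 25 = 3.985507.


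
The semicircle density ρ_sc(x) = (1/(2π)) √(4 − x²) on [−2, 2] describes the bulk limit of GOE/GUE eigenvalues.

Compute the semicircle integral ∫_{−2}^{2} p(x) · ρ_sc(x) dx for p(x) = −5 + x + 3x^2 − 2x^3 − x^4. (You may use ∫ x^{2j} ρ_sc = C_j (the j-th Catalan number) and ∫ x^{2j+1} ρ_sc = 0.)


Write p(x) = Σ a_i x^i, split into monomials and integrate each against ρ_sc separately.
Using ∫ x^{2j} ρ_sc = C_j = (1/(j+1)) C(2j, j) (Catalan numbers) and ∫ x^{2j+1} ρ_sc = 0 (odd monomials vanish by symmetry):
  i = 0 (even): a_0 · C_{0} = -5 · 1 = -5
  i = 1 (odd): ∫ x^1 ρ_sc = 0 (vanishes)
  i = 2 (even): a_2 · C_{1} = 3 · 1 = 3
  i = 3 (odd): ∫ x^3 ρ_sc = 0 (vanishes)
  i = 4 (even): a_4 · C_{2} = -1 · 2 = -2

Summing the contributions: ∫_{−2}^{2} p(x) ρ_sc(x) dx = (-5) + 3 + (-2) = -4.


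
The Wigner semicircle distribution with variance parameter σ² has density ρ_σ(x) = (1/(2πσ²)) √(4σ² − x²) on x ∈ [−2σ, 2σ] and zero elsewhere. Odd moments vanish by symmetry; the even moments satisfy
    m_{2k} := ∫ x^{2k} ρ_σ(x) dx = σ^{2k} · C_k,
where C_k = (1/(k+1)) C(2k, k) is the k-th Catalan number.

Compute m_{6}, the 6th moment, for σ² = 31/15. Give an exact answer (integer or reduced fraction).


By the scaled semicircle moment identity, m_{2k} = σ^{2k} · C_k with k = 3.
C_3 = (1/(k+1)) · C(2k, k) = (1/4) · C(6, 3) = (1/4) · 20 = 5.
σ^{2k} = (σ²)^k = (31/15)^3 = 29791/3375.

Therefore m_{6} = σ^{6} · C_3 = (29791/3375) · 5 = 29791/675.


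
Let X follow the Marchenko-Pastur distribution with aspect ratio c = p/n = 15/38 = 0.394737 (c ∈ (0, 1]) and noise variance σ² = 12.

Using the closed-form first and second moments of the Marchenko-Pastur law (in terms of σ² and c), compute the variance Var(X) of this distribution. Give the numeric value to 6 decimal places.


Recall the MP moments m_1 = E[X] = σ² and m_2 = E[X²] = σ⁴ (1 + c).
m_1 = E[X] = σ² = 12, so m_1² = 144.
m_2 = E[X²] = σ⁴ (1 + c) = 144 · (1 + 0.394737) = 144 · 1.394737 = 200.842105.
(Note m_2 − m_1² simplifies to c · σ⁴ = 0.394737 · 144.)

Var(X) = m_2 − m_1² = 200.842105 − 144 = 56.842105.


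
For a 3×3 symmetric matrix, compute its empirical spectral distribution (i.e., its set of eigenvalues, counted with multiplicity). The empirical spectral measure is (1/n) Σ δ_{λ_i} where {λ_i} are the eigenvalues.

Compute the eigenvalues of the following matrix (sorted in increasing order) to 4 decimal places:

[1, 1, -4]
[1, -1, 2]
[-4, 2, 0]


Since M is real symmetric, all three eigenvalues are real; they are the roots of det(λI − M) = λ³ − (tr M) λ² + s λ − det M, where s is the sum of the principal 2×2 minors.
tr M = 1 + (-1) + 0 = 0.
s = (1·(-1) − 1²) + (1·0 − (-4)²) + ((-1)·0 − 2²) = -2 + (-16) + (-4) = -22.
det M (expand along row 1) = 1·(-4) − 1·8 + (-4)·(-2) = -4.
Characteristic polynomial: λ³ − 22λ + 4 = 0.
Substitute λ = y + (tr M)/3 = y + 0.000000 to remove the quadratic term: y³ + p·y + q = 0 with p = s − (tr M)²/3 = -22.000000 and q = −2(tr M)³/27 + (tr M)·s/3 − det M = 4.000000.
Three real roots ⇒ use the trigonometric (Viète) form: r = 2√(−p/3) = 5.416026, φ = arccos(3q/(p·r)) = arccos(-0.100711) = 1.671679 rad.
y_k = r·cos(φ/3 − 2πk/3) for k = 0, 1, 2 gives y = 4.596718, 0.182093, -4.778810.
λ_k = y_k + 0.000000 gives λ = 4.5967, 0.1821, -4.7788 (check: the sum is 0.0000 = tr M).

Eigenvalues sorted in increasing order: [-4.7788, 0.1821, 4.5967].


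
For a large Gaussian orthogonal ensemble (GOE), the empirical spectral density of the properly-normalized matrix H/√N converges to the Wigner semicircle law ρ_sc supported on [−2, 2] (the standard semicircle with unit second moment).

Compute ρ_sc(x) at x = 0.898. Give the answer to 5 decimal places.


ρ_sc(x) = (1/(2π)) √(4 − x²). With x = 0.898:
  4 − x² = 4 − (0.898)² = 4 − 0.806404 = 3.193596.
  √(4 − x²) = 1.787064.
  1/(2π) = 0.159155.
  ρ_sc(0.898) = 0.159155 · 1.787064 = 0.284420.

Rounded to 5 decimal places: ρ_sc(0.898) ≈ 0.28442.


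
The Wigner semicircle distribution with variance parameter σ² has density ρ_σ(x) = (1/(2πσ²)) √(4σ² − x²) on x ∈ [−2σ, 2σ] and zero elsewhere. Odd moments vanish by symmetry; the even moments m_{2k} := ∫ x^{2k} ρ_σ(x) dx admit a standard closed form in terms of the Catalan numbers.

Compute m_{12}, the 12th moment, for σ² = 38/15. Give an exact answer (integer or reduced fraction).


By the scaled semicircle moment identity, m_{2k} = σ^{2k} · C_k with k = 6.
C_6 = (1/(k+1)) · C(2k, k) = (1/7) · C(12, 6) = (1/7) · 924 = 132.
σ^{2k} = (σ²)^k = (38/15)^6 = 3010936384/11390625.

Therefore m_{12} = σ^{12} · C_6 = (3010936384/11390625) · 132 = 132481200896/3796875.


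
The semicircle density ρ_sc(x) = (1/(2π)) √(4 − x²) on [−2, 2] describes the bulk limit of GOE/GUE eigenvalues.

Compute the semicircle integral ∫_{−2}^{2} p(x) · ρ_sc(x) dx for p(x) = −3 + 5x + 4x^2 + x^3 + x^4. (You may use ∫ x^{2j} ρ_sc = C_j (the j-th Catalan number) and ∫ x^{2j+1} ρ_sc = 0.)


Write p(x) = Σ a_i x^i, split into monomials and integrate each against ρ_sc separately.
Using ∫ x^{2j} ρ_sc = C_j = (1/(j+1)) C(2j, j) (Catalan numbers) and ∫ x^{2j+1} ρ_sc = 0 (odd monomials vanish by symmetry):
  i = 0 (even): a_0 · C_{0} = -3 · 1 = -3
  i = 1 (odd): ∫ x^1 ρ_sc = 0 (vanishes)
  i = 2 (even): a_2 · C_{1} = 4 · 1 = 4
  i = 3 (odd): ∫ x^3 ρ_sc = 0 (vanishes)
  i = 4 (even): a_4 · C_{2} = 1 · 2 = 2

Summing the contributions: ∫_{−2}^{2} p(x) ρ_sc(x) dx = (-3) + 4 + 2 = 3.


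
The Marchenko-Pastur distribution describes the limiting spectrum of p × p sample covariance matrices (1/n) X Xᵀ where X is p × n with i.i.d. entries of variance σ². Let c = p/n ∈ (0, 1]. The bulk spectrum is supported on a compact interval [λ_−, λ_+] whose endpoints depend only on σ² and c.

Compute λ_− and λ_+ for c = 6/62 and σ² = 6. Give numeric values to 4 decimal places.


c = 6/62 = 0.096774; √c = 0.311086.
λ_− = σ² (1 − √c)² = 6 · (1 − 0.311086)² = 6 · (0.688914)² = 2.847619.
λ_+ = σ² (1 + √c)² = 6 · (1 + 0.311086)² = 6 · (1.311086)² = 10.313671.

Rounded to 4 decimal places: λ_− ≈ 2.8476, λ_+ ≈ 10.3137.


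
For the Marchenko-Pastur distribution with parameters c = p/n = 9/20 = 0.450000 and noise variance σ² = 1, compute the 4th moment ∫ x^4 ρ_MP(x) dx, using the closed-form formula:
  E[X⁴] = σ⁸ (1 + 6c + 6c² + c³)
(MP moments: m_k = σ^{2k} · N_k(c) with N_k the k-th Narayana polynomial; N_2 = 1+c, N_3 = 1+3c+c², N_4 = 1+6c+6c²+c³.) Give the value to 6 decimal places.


E[X⁴] = σ⁸ (1 + 6c + 6c² + c³) (fourth MP moment). With σ² = 1 (so σ⁸ = 1) and c = 9/20 = 0.450000: E[X⁴] = 1 · (1 + 6·0.450000 + 6·(0.450000)² + (0.450000)³) = 1 · 5.006125.

So E[X^4] = 5.006125.


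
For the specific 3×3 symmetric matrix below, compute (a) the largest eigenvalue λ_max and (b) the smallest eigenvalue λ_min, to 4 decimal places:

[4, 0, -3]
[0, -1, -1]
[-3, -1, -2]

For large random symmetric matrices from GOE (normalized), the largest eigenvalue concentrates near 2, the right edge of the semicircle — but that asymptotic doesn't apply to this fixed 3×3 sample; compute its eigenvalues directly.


Since M is real symmetric, all three eigenvalues are real; they are the roots of det(λI − M) = λ³ − (tr M) λ² + s λ − det M, where s is the sum of the principal 2×2 minors.
tr M = 4 + (-1) + (-2) = 1.
s = (4·(-1) − 0²) + (4·(-2) − (-3)²) + ((-1)·(-2) − (-1)²) = -4 + (-17) + 1 = -20.
det M (expand along row 1) = 4·1 − 0·(-3) + (-3)·(-3) = 13.
Characteristic polynomial: λ³ − λ² − 20λ − 13 = 0.
Substitute λ = y + (tr M)/3 = y + 0.333333 to remove the quadratic term: y³ + p·y + q = 0 with p = s − (tr M)²/3 = -20.333333 and q = −2(tr M)³/27 + (tr M)·s/3 − det M = -19.740741.
Three real roots ⇒ use the trigonometric (Viète) form: r = 2√(−p/3) = 5.206833, φ = arccos(3q/(p·r)) = arccos(0.559374) = 0.977166 rad.
y_k = r·cos(φ/3 − 2πk/3) for k = 0, 1, 2 gives y = 4.933058, -1.023601, -3.909456.
λ_k = y_k + 0.333333 gives λ = 5.2664, -0.6903, -3.5761 (check: the sum is 1.0000 = tr M).

Hence λ_max = 5.2664 and λ_min = -3.5761.


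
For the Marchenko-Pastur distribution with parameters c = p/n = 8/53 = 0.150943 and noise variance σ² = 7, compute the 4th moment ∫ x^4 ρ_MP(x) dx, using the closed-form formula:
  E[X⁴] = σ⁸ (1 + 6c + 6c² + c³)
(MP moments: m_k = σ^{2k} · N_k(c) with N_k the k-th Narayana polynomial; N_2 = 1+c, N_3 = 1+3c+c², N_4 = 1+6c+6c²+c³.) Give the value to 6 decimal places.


E[X⁴] = σ⁸ (1 + 6c + 6c² + c³) (fourth MP moment). With σ² = 7 (so σ⁸ = 2401) and c = 8/53 = 0.150943: E[X⁴] = 2401 · (1 + 6·0.150943 + 6·(0.150943)² + (0.150943)³) = 2401 · 2.045803.

So E[X^4] = 4911.972790.


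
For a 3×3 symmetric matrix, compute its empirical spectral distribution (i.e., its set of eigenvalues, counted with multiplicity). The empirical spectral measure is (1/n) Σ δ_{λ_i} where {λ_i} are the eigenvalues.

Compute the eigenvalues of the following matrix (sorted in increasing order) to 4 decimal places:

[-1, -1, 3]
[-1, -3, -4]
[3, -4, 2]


Since M is real symmetric, all three eigenvalues are real; they are the roots of det(λI − M) = λ³ − (tr M) λ² + s λ − det M, where s is the sum of the principal 2×2 minors.
tr M = -1 + (-3) + 2 = -2.
s = ((-1)·(-3) − (-1)²) + ((-1)·2 − 3²) + ((-3)·2 − (-4)²) = 2 + (-11) + (-22) = -31.
det M (expand along row 1) = (-1)·(-22) − (-1)·10 + 3·13 = 71.
Characteristic polynomial: λ³ + 2λ² − 31λ − 71 = 0.
Substitute λ = y + (tr M)/3 = y − 0.666667 to remove the quadratic term: y³ + p·y + q = 0 with p = s − (tr M)²/3 = -32.333333 and q = −2(tr M)³/27 + (tr M)·s/3 − det M = -49.740741.
Three real roots ⇒ use the trigonometric (Viète) form: r = 2√(−p/3) = 6.565905, φ = arccos(3q/(p·r)) = arccos(0.702892) = 0.791342 rad.
y_k = r·cos(φ/3 − 2πk/3) for k = 0, 1, 2 gives y = 6.338798, -1.686813, -4.651985.
λ_k = y_k − 0.666667 gives λ = 5.6721, -2.3535, -5.3187 (check: the sum is -2.0000 = tr M).

Eigenvalues sorted in increasing order: [-5.3187, -2.3535, 5.6721].


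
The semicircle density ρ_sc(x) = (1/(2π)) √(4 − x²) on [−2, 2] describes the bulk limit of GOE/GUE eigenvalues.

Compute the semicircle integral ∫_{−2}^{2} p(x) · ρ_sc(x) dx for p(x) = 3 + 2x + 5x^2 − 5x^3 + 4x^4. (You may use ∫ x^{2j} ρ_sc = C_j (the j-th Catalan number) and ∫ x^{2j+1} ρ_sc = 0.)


Write p(x) = Σ a_i x^i, split into monomials and integrate each against ρ_sc separately.
Using ∫ x^{2j} ρ_sc = C_j = (1/(j+1)) C(2j, j) (Catalan numbers) and ∫ x^{2j+1} ρ_sc = 0 (odd monomials vanish by symmetry):
  i = 0 (even): a_0 · C_{0} = 3 · 1 = 3
  i = 1 (odd): ∫ x^1 ρ_sc = 0 (vanishes)
  i = 2 (even): a_2 · C_{1} = 5 · 1 = 5
  i = 3 (odd): ∫ x^3 ρ_sc = 0 (vanishes)
  i = 4 (even): a_4 · C_{2} = 4 · 2 = 8

Summing the contributions: ∫_{−2}^{2} p(x) ρ_sc(x) dx = 3 + 5 + 8 = 16.


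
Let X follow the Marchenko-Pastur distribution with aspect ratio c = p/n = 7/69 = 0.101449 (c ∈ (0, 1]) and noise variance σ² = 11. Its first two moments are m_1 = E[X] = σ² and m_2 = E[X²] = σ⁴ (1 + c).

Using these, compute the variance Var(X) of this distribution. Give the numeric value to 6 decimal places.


m_1 = E[X] = σ² = 11, so m_1² = 121.
m_2 = E[X²] = σ⁴ (1 + c) = 121 · (1 + 0.101449) = 121 · 1.101449 = 133.275362.
(Note m_2 − m_1² simplifies to c · σ⁴ = 0.101449 · 121.)

Var(X) = m_2 − m_1² = 133.275362 − 121 = 12.275362.


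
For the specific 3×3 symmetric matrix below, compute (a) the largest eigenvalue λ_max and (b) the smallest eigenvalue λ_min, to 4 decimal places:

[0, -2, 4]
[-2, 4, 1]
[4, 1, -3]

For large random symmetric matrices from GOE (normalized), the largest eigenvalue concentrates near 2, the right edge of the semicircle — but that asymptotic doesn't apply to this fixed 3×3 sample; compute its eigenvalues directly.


Since M is real symmetric, all three eigenvalues are real; they are the roots of det(λI − M) = λ³ − (tr M) λ² + s λ − det M, where s is the sum of the principal 2×2 minors.
tr M = 0 + 4 + (-3) = 1.
s = (0·4 − (-2)²) + (0·(-3) − 4²) + (4·(-3) − 1²) = -4 + (-16) + (-13) = -33.
det M (expand along row 1) = 0·(-13) − (-2)·2 + 4·(-18) = -68.
Characteristic polynomial: λ³ − λ² − 33λ + 68 = 0.
Substitute λ = y + (tr M)/3 = y + 0.333333 to remove the quadratic term: y³ + p·y + q = 0 with p = s − (tr M)²/3 = -33.333333 and q = −2(tr M)³/27 + (tr M)·s/3 − det M = 56.925926.
Three real roots ⇒ use the trigonometric (Viète) form: r = 2√(−p/3) = 6.666667, φ = arccos(3q/(p·r)) = arccos(-0.768500) = 2.447290 rad.
y_k = r·cos(φ/3 − 2πk/3) for k = 0, 1, 2 gives y = 4.568752, 1.920171, -6.488923.
λ_k = y_k + 0.333333 gives λ = 4.9021, 2.2535, -6.1556 (check: the sum is 1.0000 = tr M).

Hence λ_max = 4.9021 and λ_min = -6.1556.


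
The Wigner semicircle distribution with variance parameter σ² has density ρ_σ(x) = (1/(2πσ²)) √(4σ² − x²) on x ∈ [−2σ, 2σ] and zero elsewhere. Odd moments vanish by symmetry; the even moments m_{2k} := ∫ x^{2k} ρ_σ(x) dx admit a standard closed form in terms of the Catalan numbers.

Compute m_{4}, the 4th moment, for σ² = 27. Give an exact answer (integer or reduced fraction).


By the scaled semicircle moment identity, m_{2k} = σ^{2k} · C_k with k = 2.
C_2 = (1/(k+1)) · C(2k, k) = (1/3) · C(4, 2) = (1/3) · 6 = 2.
σ^{2k} = (σ²)^k = (27)^2 = 729.

Therefore m_{4} = σ^{4} · C_2 = 729 · 2 = 1458.


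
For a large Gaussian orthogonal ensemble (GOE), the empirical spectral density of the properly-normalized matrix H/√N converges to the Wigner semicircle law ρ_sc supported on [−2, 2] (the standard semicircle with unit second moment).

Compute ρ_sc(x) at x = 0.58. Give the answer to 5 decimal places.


ρ_sc(x) = (1/(2π)) √(4 − x²). With x = 0.58:
  4 − x² = 4 − (0.58)² = 4 − 0.336400 = 3.663600.
  √(4 − x²) = 1.914053.
  1/(2π) = 0.159155.
  ρ_sc(0.58) = 0.159155 · 1.914053 = 0.304631.

Rounded to 5 decimal places: ρ_sc(0.58) ≈ 0.30463.


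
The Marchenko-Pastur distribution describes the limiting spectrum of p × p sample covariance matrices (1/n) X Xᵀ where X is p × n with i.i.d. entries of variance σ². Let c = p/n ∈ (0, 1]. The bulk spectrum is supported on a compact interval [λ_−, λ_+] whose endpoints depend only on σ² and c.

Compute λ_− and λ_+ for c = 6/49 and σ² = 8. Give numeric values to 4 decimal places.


c = 6/49 = 0.122449; √c = 0.349927.
λ_− = σ² (1 − √c)² = 8 · (1 − 0.349927)² = 8 · (0.650073)² = 3.380758.
λ_+ = σ² (1 + √c)² = 8 · (1 + 0.349927)² = 8 · (1.349927)² = 14.578426.

Rounded to 4 decimal places: λ_− ≈ 3.3808, λ_+ ≈ 14.5784.


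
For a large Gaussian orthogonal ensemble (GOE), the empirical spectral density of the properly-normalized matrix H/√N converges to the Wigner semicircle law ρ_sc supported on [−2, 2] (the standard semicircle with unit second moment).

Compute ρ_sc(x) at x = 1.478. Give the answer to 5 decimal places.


ρ_sc(x) = (1/(2π)) √(4 − x²). With x = 1.478:
  4 − x² = 4 − (1.478)² = 4 − 2.184484 = 1.815516.
  √(4 − x²) = 1.347411.
  1/(2π) = 0.159155.
  ρ_sc(1.478) = 0.159155 · 1.347411 = 0.214447.

Rounded to 5 decimal places: ρ_sc(1.478) ≈ 0.21445.


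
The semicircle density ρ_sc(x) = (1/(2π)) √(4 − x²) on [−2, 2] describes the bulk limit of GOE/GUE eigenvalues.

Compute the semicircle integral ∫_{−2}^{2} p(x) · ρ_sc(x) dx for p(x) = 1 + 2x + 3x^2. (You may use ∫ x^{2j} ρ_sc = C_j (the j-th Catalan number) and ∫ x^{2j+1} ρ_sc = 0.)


Write p(x) = Σ a_i x^i, split into monomials and integrate each against ρ_sc separately.
Using ∫ x^{2j} ρ_sc = C_j = (1/(j+1)) C(2j, j) (Catalan numbers) and ∫ x^{2j+1} ρ_sc = 0 (odd monomials vanish by symmetry):
  i = 0 (even): a_0 · C_{0} = 1 · 1 = 1
  i = 1 (odd): ∫ x^1 ρ_sc = 0 (vanishes)
  i = 2 (even): a_2 · C_{1} = 3 · 1 = 3

Summing the contributions: ∫_{−2}^{2} p(x) ρ_sc(x) dx = 1 + 3 = 4.


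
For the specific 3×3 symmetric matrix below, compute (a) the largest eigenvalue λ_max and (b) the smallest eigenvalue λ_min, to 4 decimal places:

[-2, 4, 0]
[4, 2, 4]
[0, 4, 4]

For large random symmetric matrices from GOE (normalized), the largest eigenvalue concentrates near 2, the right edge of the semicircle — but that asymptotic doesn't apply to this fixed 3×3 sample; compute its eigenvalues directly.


Since M is real symmetric, all three eigenvalues are real; they are the roots of det(λI − M) = λ³ − (tr M) λ² + s λ − det M, where s is the sum of the principal 2×2 minors.
tr M = -2 + 2 + 4 = 4.
s = ((-2)·2 − 4²) + ((-2)·4 − 0²) + (2·4 − 4²) = -20 + (-8) + (-8) = -36.
det M (expand along row 1) = (-2)·(-8) − 4·16 + 0·16 = -48.
Characteristic polynomial: λ³ − 4λ² − 36λ + 48 = 0.
Substitute λ = y + (tr M)/3 = y + 1.333333 to remove the quadratic term: y³ + p·y + q = 0 with p = s − (tr M)²/3 = -41.333333 and q = −2(tr M)³/27 + (tr M)·s/3 − det M = -4.740741.
Three real roots ⇒ use the trigonometric (Viète) form: r = 2√(−p/3) = 7.423686, φ = arccos(3q/(p·r)) = arccos(0.046350) = 1.524430 rad.
y_k = r·cos(φ/3 − 2πk/3) for k = 0, 1, 2 gives y = 6.485699, -0.114732, -6.370967.
λ_k = y_k + 1.333333 gives λ = 7.8190, 1.2186, -5.0376 (check: the sum is 4.0000 = tr M).

Hence λ_max = 7.8190 and λ_min = -5.0376.


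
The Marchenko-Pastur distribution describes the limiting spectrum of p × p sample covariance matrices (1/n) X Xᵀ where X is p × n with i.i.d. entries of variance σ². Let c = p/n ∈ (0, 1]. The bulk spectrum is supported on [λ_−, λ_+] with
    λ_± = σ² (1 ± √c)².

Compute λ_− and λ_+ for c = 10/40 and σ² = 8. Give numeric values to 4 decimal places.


c = 10/40 = 0.250000; √c = 0.500000.
λ_− = σ² (1 − √c)² = 8 · (1 − 0.500000)² = 8 · (0.500000)² = 2.000000.
λ_+ = σ² (1 + √c)² = 8 · (1 + 0.500000)² = 8 · (1.500000)² = 18.000000.

Rounded to 4 decimal places: λ_− ≈ 2.0000, λ_+ ≈ 18.0000.


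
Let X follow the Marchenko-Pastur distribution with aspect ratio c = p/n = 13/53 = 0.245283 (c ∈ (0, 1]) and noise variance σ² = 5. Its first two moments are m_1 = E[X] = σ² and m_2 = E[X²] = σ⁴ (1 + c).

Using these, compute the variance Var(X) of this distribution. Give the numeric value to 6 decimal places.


m_1 = E[X] = σ² = 5, so m_1² = 25.
m_2 = E[X²] = σ⁴ (1 + c) = 25 · (1 + 0.245283) = 25 · 1.245283 = 31.132075.
(Note m_2 − m_1² simplifies to c · σ⁴ = 0.245283 · 25.)

Var(X) = m_2 − m_1² = 31.132075 − 25 = 6.132075.


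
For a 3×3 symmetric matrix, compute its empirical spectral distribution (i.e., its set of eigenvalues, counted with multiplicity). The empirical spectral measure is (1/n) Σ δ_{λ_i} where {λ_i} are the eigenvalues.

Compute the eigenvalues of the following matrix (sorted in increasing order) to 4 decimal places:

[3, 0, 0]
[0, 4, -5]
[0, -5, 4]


Since M is real symmetric, all three eigenvalues are real; they are the roots of det(λI − M) = λ³ − (tr M) λ² + s λ − det M, where s is the sum of the principal 2×2 minors.
tr M = 3 + 4 + 4 = 11.
s = (3·4 − 0²) + (3·4 − 0²) + (4·4 − (-5)²) = 12 + 12 + (-9) = 15.
det M (expand along row 1) = 3·(-9) − 0·0 + 0·0 = -27.
Characteristic polynomial: λ³ − 11λ² + 15λ + 27 = 0.
Substitute λ = y + (tr M)/3 = y + 3.666667 to remove the quadratic term: y³ + p·y + q = 0 with p = s − (tr M)²/3 = -25.333333 and q = −2(tr M)³/27 + (tr M)·s/3 − det M = -16.592593.
Three real roots ⇒ use the trigonometric (Viète) form: r = 2√(−p/3) = 5.811865, φ = arccos(3q/(p·r)) = arccos(0.338086) = 1.225914 rad.
y_k = r·cos(φ/3 − 2πk/3) for k = 0, 1, 2 gives y = 5.333333, -0.666667, -4.666667.
λ_k = y_k + 3.666667 gives λ = 9.0000, 3.0000, -1.0000 (check: the sum is 11.0000 = tr M).

Eigenvalues sorted in increasing order: [-1.0000, 3.0000, 9.0000].


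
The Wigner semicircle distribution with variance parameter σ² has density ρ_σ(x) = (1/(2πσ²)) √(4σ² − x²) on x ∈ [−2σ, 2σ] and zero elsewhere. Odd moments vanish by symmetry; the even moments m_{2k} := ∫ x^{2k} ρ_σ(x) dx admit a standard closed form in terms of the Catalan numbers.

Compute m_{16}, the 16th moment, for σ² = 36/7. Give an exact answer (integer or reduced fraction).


By the scaled semicircle moment identity, m_{2k} = σ^{2k} · C_k with k = 8.
C_8 = (1/(k+1)) · C(2k, k) = (1/9) · C(16, 8) = (1/9) · 12870 = 1430.
σ^{2k} = (σ²)^k = (36/7)^8 = 2821109907456/5764801.

Therefore m_{16} = σ^{16} · C_8 = (2821109907456/5764801) · 1430 = 4034187167662080/5764801.


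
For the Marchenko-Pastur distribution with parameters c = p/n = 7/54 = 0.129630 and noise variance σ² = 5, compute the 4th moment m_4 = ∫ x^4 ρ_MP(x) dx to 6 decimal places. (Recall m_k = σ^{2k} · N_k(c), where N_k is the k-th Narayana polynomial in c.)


E[X⁴] = σ⁸ (1 + 6c + 6c² + c³) (fourth MP moment). With σ² = 5 (so σ⁸ = 625) and c = 7/54 = 0.129630: E[X⁴] = 625 · (1 + 6·0.129630 + 6·(0.129630)² + (0.129630)³) = 625 · 1.880779.

So E[X^4] = 1175.486937.


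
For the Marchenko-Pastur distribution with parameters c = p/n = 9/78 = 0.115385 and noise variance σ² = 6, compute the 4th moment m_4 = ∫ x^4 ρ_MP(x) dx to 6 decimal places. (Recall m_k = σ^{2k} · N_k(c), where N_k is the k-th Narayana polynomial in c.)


E[X⁴] = σ⁸ (1 + 6c + 6c² + c³) (fourth MP moment). With σ² = 6 (so σ⁸ = 1296) and c = 9/78 = 0.115385: E[X⁴] = 1296 · (1 + 6·0.115385 + 6·(0.115385)² + (0.115385)³) = 1296 · 1.773726.

So E[X^4] = 2298.748293.


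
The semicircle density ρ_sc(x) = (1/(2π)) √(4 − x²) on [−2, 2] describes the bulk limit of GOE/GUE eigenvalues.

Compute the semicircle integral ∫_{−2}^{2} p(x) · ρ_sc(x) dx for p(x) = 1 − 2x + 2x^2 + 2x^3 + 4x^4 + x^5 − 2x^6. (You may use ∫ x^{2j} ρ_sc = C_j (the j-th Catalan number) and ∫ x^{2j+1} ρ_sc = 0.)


Write p(x) = Σ a_i x^i, split into monomials and integrate each against ρ_sc separately.
Using ∫ x^{2j} ρ_sc = C_j = (1/(j+1)) C(2j, j) (Catalan numbers) and ∫ x^{2j+1} ρ_sc = 0 (odd monomials vanish by symmetry):
  i = 0 (even): a_0 · C_{0} = 1 · 1 = 1
  i = 1 (odd): ∫ x^1 ρ_sc = 0 (vanishes)
  i = 2 (even): a_2 · C_{1} = 2 · 1 = 2
  i = 3 (odd): ∫ x^3 ρ_sc = 0 (vanishes)
  i = 4 (even): a_4 · C_{2} = 4 · 2 = 8
  i = 5 (odd): ∫ x^5 ρ_sc = 0 (vanishes)
  i = 6 (even): a_6 · C_{3} = -2 · 5 = -10

Summing the contributions: ∫_{−2}^{2} p(x) ρ_sc(x) dx = 1 + 2 + 8 + (-10) = 1.


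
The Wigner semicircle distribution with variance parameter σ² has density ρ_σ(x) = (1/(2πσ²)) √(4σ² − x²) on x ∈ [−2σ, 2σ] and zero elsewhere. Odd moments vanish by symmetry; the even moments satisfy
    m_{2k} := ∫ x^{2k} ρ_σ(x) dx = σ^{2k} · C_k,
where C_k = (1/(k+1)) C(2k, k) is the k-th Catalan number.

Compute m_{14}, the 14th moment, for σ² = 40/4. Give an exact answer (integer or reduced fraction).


By the scaled semicircle moment identity, m_{2k} = σ^{2k} · C_k with k = 7.
C_7 = (1/(k+1)) · C(2k, k) = (1/8) · C(14, 7) = (1/8) · 3432 = 429.
σ^{2k} = (σ²)^k = (40/4)^7 = 10000000.

Therefore m_{14} = σ^{14} · C_7 = 10000000 · 429 = 4290000000.


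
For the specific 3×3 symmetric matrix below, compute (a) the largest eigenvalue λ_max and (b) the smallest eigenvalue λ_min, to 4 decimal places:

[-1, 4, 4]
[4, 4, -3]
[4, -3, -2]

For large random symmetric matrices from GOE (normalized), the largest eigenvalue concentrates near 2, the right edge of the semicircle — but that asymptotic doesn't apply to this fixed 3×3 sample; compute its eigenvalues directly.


Since M is real symmetric, all three eigenvalues are real; they are the roots of det(λI − M) = λ³ − (tr M) λ² + s λ − det M, where s is the sum of the principal 2×2 minors.
tr M = -1 + 4 + (-2) = 1.
s = ((-1)·4 − 4²) + ((-1)·(-2) − 4²) + (4·(-2) − (-3)²) = -20 + (-14) + (-17) = -51.
det M (expand along row 1) = (-1)·(-17) − 4·4 + 4·(-28) = -111.
Characteristic polynomial: λ³ − λ² − 51λ + 111 = 0.
Substitute λ = y + (tr M)/3 = y + 0.333333 to remove the quadratic term: y³ + p·y + q = 0 with p = s − (tr M)²/3 = -51.333333 and q = −2(tr M)³/27 + (tr M)·s/3 − det M = 93.925926.
Three real roots ⇒ use the trigonometric (Viète) form: r = 2√(−p/3) = 8.273116, φ = arccos(3q/(p·r)) = arccos(-0.663496) = 2.296278 rad.
y_k = r·cos(φ/3 − 2πk/3) for k = 0, 1, 2 gives y = 5.965639, 1.981221, -7.946860.
λ_k = y_k + 0.333333 gives λ = 6.2990, 2.3146, -7.6135 (check: the sum is 1.0000 = tr M).

Hence λ_max = 6.2990 and λ_min = -7.6135.


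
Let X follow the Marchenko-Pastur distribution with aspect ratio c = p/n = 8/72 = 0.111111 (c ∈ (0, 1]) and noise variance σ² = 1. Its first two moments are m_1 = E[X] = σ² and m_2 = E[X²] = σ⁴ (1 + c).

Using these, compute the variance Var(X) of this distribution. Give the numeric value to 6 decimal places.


m_1 = E[X] = σ² = 1, so m_1² = 1.
m_2 = E[X²] = σ⁴ (1 + c) = 1 · (1 + 0.111111) = 1 · 1.111111 = 1.111111.
(Note m_2 − m_1² simplifies to c · σ⁴ = 0.111111 · 1.)

Var(X) = m_2 − m_1² = 1.111111 − 1 = 0.111111.


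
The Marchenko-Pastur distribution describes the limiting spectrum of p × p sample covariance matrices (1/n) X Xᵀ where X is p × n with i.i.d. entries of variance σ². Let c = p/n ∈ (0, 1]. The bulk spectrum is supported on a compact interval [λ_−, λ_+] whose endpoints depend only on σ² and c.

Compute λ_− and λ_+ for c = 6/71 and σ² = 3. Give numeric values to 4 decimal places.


c = 6/71 = 0.084507; √c = 0.290701.
λ_− = σ² (1 − √c)² = 3 · (1 − 0.290701)² = 3 · (0.709299)² = 1.509315.
λ_+ = σ² (1 + √c)² = 3 · (1 + 0.290701)² = 3 · (1.290701)² = 4.997727.

Rounded to 4 decimal places: λ_− ≈ 1.5093, λ_+ ≈ 4.9977.


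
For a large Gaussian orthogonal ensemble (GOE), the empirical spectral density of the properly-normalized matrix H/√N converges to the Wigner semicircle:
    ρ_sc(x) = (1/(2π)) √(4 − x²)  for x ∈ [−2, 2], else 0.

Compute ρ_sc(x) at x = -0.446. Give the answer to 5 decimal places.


ρ_sc(x) = (1/(2π)) √(4 − x²). With x = -0.446:
  4 − x² = 4 − (-0.446)² = 4 − 0.198916 = 3.801084.
  √(4 − x²) = 1.949637.
  1/(2π) = 0.159155.
  ρ_sc(-0.446) = 0.159155 · 1.949637 = 0.310294.

Rounded to 5 decimal places: ρ_sc(-0.446) ≈ 0.31029.


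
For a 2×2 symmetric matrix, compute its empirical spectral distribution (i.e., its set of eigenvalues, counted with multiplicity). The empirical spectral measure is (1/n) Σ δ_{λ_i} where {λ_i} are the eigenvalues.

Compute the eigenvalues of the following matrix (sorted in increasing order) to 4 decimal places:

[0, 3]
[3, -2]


Since M is real symmetric, both eigenvalues are real; they are the roots of det(λI − M) = λ² − (tr M) λ + det M.
tr M = 0 + (-2) = -2.
det M = 0·(-2) − 3² = 0 − 9 = -9.
Characteristic polynomial: λ² + 2λ − 9 = 0.
Discriminant Δ = (tr M)² − 4·det M = 4 − (-36) = 40; √Δ = 6.324555.
λ = (tr M ± √Δ)/2 = (-2 ± 6.324555)/2, giving (tr M − √Δ)/2 = -4.1623 and (tr M + √Δ)/2 = 2.1623.

Eigenvalues sorted in increasing order: [-4.1623, 2.1623].


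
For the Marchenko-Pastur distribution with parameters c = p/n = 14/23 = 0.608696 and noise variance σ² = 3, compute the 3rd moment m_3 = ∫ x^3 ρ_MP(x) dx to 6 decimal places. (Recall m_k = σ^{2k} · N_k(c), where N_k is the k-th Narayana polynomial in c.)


E[X³] = σ⁶ (1 + 3c + c²) (third MP moment). With σ² = 3 (so σ⁶ = 27) and c = 14/23 = 0.608696: E[X³] = 27 · (1 + 3·0.608696 + (0.608696)²) = 27 · 3.196597.

So E[X^3] = 86.308129.


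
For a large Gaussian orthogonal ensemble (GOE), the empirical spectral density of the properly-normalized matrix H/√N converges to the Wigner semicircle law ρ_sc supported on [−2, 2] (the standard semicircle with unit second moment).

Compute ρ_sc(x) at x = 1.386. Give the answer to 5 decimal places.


ρ_sc(x) = (1/(2π)) √(4 − x²). With x = 1.386:
  4 − x² = 4 − (1.386)² = 4 − 1.920996 = 2.079004.
  √(4 − x²) = 1.441875.
  1/(2π) = 0.159155.
  ρ_sc(1.386) = 0.159155 · 1.441875 = 0.229482.

Rounded to 5 decimal places: ρ_sc(1.386) ≈ 0.22948.


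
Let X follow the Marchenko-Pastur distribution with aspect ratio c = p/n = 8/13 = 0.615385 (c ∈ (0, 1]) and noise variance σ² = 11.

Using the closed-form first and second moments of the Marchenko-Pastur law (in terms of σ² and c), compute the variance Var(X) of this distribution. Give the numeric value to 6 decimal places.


Recall the MP moments m_1 = E[X] = σ² and m_2 = E[X²] = σ⁴ (1 + c).
m_1 = E[X] = σ² = 11, so m_1² = 121.
m_2 = E[X²] = σ⁴ (1 + c) = 121 · (1 + 0.615385) = 121 · 1.615385 = 195.461538.
(Note m_2 − m_1² simplifies to c · σ⁴ = 0.615385 · 121.)

Var(X) = m_2 − m_1² = 195.461538 − 121 = 74.461538.


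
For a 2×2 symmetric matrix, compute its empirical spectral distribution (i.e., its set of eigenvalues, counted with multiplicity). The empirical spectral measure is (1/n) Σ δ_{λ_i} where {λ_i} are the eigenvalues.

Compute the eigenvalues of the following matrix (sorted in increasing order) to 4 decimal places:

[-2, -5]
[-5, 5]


Since M is real symmetric, both eigenvalues are real; they are the roots of det(λI − M) = λ² − (tr M) λ + det M.
tr M = -2 + 5 = 3.
det M = (-2)·5 − (-5)² = -10 − 25 = -35.
Characteristic polynomial: λ² − 3λ − 35 = 0.
Discriminant Δ = (tr M)² − 4·det M = 9 − (-140) = 149; √Δ = 12.206556.
λ = (tr M ± √Δ)/2 = (3 ± 12.206556)/2, giving (tr M − √Δ)/2 = -4.6033 and (tr M + √Δ)/2 = 7.6033.

Eigenvalues sorted in increasing order: [-4.6033, 7.6033].
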